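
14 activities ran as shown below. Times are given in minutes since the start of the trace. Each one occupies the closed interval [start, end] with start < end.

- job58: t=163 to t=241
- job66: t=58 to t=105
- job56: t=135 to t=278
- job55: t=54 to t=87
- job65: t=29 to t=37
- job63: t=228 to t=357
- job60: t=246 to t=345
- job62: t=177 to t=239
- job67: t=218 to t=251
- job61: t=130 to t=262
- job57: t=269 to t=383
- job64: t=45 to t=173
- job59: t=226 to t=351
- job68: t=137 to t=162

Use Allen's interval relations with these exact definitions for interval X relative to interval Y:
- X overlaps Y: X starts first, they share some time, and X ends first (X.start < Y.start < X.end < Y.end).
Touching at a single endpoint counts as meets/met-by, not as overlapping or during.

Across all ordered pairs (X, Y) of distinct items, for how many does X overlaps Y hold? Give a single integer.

25

Checking all 182 ordered pairs for relation 'overlaps'; matching pairs in alphabetical order:
(job55, job66): job55 overlaps job66 ✓
(job56, job57): job56 overlaps job57 ✓
(job56, job59): job56 overlaps job59 ✓
(job56, job60): job56 overlaps job60 ✓
(job56, job63): job56 overlaps job63 ✓
(job58, job59): job58 overlaps job59 ✓
(job58, job63): job58 overlaps job63 ✓
(job58, job67): job58 overlaps job67 ✓
(job59, job57): job59 overlaps job57 ✓
(job59, job63): job59 overlaps job63 ✓
(job60, job57): job60 overlaps job57 ✓
(job61, job56): job61 overlaps job56 ✓
(job61, job59): job61 overlaps job59 ✓
(job61, job60): job61 overlaps job60 ✓
(job61, job63): job61 overlaps job63 ✓
(job62, job59): job62 overlaps job59 ✓
(job62, job63): job62 overlaps job63 ✓
(job62, job67): job62 overlaps job67 ✓
(job63, job57): job63 overlaps job57 ✓
(job64, job56): job64 overlaps job56 ✓
(job64, job58): job64 overlaps job58 ✓
(job64, job61): job64 overlaps job61 ✓
(job67, job59): job67 overlaps job59 ✓
(job67, job60): job67 overlaps job60 ✓
... plus 1 further pairs not listed.
Count: 25.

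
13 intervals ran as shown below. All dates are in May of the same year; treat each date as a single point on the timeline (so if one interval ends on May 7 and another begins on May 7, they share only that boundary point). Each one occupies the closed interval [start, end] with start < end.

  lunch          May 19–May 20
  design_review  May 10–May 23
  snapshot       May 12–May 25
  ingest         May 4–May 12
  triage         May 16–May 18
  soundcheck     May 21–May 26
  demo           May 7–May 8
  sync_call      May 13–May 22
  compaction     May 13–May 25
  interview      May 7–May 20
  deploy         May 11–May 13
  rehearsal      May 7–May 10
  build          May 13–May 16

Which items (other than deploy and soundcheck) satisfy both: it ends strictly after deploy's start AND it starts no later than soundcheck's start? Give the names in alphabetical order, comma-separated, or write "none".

Conditions: its end is strictly after deploy's start (X.end > May 11) AND its start is no later than soundcheck's start (X.start <= May 21).
build: end May 16 > May 11? ✓; start May 13 <= May 21? ✓ → yes.
compaction: end May 25 > May 11? ✓; start May 13 <= May 21? ✓ → yes.
demo: end May 8 > May 11? ✗; start May 7 <= May 21? ✓ → no.
design_review: end May 23 > May 11? ✓; start May 10 <= May 21? ✓ → yes.
ingest: end May 12 > May 11? ✓; start May 4 <= May 21? ✓ → yes.
interview: end May 20 > May 11? ✓; start May 7 <= May 21? ✓ → yes.
lunch: end May 20 > May 11? ✓; start May 19 <= May 21? ✓ → yes.
rehearsal: end May 10 > May 11? ✗; start May 7 <= May 21? ✓ → no.
snapshot: end May 25 > May 11? ✓; start May 12 <= May 21? ✓ → yes.
sync_call: end May 22 > May 11? ✓; start May 13 <= May 21? ✓ → yes.
triage: end May 18 > May 11? ✓; start May 16 <= May 21? ✓ → yes.
Result: build, compaction, design_review, ingest, interview, lunch, snapshot, sync_call, triage.

build, compaction, design_review, ingest, interview, lunch, snapshot, sync_call, triage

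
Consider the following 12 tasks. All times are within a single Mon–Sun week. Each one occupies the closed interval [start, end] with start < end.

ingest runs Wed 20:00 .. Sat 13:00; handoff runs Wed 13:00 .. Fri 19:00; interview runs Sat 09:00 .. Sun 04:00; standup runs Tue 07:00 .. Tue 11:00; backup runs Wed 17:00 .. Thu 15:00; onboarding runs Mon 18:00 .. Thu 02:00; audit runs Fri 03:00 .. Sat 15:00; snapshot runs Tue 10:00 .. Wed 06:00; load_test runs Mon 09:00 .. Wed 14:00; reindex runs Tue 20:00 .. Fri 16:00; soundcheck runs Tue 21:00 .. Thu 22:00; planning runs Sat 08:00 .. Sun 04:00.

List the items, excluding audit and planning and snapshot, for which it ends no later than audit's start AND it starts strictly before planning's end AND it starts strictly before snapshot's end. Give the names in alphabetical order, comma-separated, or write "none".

load_test, onboarding, soundcheck, standup

Conditions: its end is no later than audit's start (X.end <= Fri 03:00) AND its start is strictly before planning's end (X.start < Sun 04:00) AND its start is strictly before snapshot's end (X.start < Wed 06:00).
backup: end Thu 15:00 <= Fri 03:00? ✓; start Wed 17:00 < Sun 04:00? ✓; start Wed 17:00 < Wed 06:00? ✗ → no.
handoff: end Fri 19:00 <= Fri 03:00? ✗; start Wed 13:00 < Sun 04:00? ✓; start Wed 13:00 < Wed 06:00? ✗ → no.
ingest: end Sat 13:00 <= Fri 03:00? ✗; start Wed 20:00 < Sun 04:00? ✓; start Wed 20:00 < Wed 06:00? ✗ → no.
interview: end Sun 04:00 <= Fri 03:00? ✗; start Sat 09:00 < Sun 04:00? ✓; start Sat 09:00 < Wed 06:00? ✗ → no.
load_test: end Wed 14:00 <= Fri 03:00? ✓; start Mon 09:00 < Sun 04:00? ✓; start Mon 09:00 < Wed 06:00? ✓ → yes.
onboarding: end Thu 02:00 <= Fri 03:00? ✓; start Mon 18:00 < Sun 04:00? ✓; start Mon 18:00 < Wed 06:00? ✓ → yes.
reindex: end Fri 16:00 <= Fri 03:00? ✗; start Tue 20:00 < Sun 04:00? ✓; start Tue 20:00 < Wed 06:00? ✓ → no.
soundcheck: end Thu 22:00 <= Fri 03:00? ✓; start Tue 21:00 < Sun 04:00? ✓; start Tue 21:00 < Wed 06:00? ✓ → yes.
standup: end Tue 11:00 <= Fri 03:00? ✓; start Tue 07:00 < Sun 04:00? ✓; start Tue 07:00 < Wed 06:00? ✓ → yes.
Result: load_test, onboarding, soundcheck, standup.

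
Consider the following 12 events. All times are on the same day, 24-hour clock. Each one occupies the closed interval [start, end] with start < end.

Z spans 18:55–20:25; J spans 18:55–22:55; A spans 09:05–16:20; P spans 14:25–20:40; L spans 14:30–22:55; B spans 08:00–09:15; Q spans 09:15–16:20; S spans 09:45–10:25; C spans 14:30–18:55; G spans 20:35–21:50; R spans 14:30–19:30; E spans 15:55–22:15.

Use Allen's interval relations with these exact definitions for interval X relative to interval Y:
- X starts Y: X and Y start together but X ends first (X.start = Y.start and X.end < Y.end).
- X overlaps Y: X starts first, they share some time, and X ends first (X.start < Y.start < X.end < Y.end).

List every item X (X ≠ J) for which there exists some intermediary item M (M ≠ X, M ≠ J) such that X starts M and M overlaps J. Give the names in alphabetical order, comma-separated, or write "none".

Target J = [18:55, 22:55].
Intermediaries M with M overlaps J: E, P, R.
Via E — items with X starts E: none.
Via P — items with X starts P: none.
Via R — items with X starts R: C.
Union: C.

C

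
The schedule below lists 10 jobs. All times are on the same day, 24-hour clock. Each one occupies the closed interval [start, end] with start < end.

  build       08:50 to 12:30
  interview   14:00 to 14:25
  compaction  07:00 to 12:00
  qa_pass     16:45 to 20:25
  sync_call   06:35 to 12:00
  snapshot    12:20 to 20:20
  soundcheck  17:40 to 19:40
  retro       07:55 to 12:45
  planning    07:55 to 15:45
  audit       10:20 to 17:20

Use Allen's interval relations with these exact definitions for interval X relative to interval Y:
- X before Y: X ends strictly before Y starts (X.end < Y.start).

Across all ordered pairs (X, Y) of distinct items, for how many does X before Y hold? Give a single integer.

19

Checking all 90 ordered pairs for relation 'before'; matching pairs in alphabetical order:
(audit, soundcheck): audit before soundcheck ✓
(build, interview): build before interview ✓
(build, qa_pass): build before qa_pass ✓
(build, soundcheck): build before soundcheck ✓
(compaction, interview): compaction before interview ✓
(compaction, qa_pass): compaction before qa_pass ✓
(compaction, snapshot): compaction before snapshot ✓
(compaction, soundcheck): compaction before soundcheck ✓
(interview, qa_pass): interview before qa_pass ✓
(interview, soundcheck): interview before soundcheck ✓
(planning, qa_pass): planning before qa_pass ✓
(planning, soundcheck): planning before soundcheck ✓
(retro, interview): retro before interview ✓
(retro, qa_pass): retro before qa_pass ✓
(retro, soundcheck): retro before soundcheck ✓
(sync_call, interview): sync_call before interview ✓
(sync_call, qa_pass): sync_call before qa_pass ✓
(sync_call, snapshot): sync_call before snapshot ✓
(sync_call, soundcheck): sync_call before soundcheck ✓
Count: 19.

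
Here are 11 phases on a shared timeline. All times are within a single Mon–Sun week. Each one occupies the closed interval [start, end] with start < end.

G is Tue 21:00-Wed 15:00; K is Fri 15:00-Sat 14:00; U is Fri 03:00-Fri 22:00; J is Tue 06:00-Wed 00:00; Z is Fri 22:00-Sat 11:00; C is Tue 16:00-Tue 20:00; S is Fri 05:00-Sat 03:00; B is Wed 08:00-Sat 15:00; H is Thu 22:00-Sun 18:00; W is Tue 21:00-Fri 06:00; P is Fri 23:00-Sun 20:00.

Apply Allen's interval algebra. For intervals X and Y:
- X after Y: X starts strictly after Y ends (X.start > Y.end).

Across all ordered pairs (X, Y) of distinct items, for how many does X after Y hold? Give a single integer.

Checking all 110 ordered pairs for relation 'after'; matching pairs in alphabetical order:
(B, C): B after C ✓
(B, J): B after J ✓
(G, C): G after C ✓
(H, C): H after C ✓
(H, G): H after G ✓
(H, J): H after J ✓
(K, C): K after C ✓
(K, G): K after G ✓
(K, J): K after J ✓
(K, W): K after W ✓
(P, C): P after C ✓
(P, G): P after G ✓
(P, J): P after J ✓
(P, U): P after U ✓
(P, W): P after W ✓
(S, C): S after C ✓
(S, G): S after G ✓
(S, J): S after J ✓
(U, C): U after C ✓
(U, G): U after G ✓
(U, J): U after J ✓
(W, C): W after C ✓
(Z, C): Z after C ✓
(Z, G): Z after G ✓
... plus 2 further pairs not listed.
Count: 26.

26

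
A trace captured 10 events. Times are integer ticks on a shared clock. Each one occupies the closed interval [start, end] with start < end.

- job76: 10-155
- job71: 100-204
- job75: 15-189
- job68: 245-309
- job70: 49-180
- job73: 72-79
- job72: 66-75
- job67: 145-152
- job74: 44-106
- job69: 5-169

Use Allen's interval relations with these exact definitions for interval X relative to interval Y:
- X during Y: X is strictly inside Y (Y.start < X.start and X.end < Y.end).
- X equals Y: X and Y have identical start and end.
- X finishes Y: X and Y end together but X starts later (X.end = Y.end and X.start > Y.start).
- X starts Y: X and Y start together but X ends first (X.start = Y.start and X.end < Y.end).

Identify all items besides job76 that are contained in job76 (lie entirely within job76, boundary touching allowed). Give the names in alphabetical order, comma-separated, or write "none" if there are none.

job67, job72, job73, job74

Target job76 = [10, 155].
job67 [145, 152] → during → yes.
job68 [245, 309] → after → no.
job69 [5, 169] → contains → no.
job70 [49, 180] → overlapped-by → no.
job71 [100, 204] → overlapped-by → no.
job72 [66, 75] → during → yes.
job73 [72, 79] → during → yes.
job74 [44, 106] → during → yes.
job75 [15, 189] → overlapped-by → no.
Result: job67, job72, job73, job74.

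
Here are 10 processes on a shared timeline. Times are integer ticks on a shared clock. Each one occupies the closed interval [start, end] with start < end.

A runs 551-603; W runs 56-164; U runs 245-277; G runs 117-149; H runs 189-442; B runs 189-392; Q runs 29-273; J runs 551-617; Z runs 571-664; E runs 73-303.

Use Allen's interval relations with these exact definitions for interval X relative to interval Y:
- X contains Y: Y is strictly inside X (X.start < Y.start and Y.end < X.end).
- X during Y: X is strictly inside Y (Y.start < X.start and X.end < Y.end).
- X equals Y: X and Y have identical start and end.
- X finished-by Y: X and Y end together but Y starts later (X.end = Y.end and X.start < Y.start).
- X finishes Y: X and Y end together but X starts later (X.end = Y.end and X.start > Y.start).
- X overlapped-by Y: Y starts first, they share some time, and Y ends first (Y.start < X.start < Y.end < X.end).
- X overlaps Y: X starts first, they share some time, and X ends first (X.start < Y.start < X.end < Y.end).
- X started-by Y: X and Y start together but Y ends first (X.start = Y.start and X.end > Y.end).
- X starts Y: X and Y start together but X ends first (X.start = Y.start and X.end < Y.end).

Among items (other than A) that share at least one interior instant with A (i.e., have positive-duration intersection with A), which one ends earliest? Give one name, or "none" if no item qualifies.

Target A = [551, 603].
B [189, 392] → before → excluded.
E [73, 303] → before → excluded.
G [117, 149] → before → excluded.
H [189, 442] → before → excluded.
J [551, 617] → started-by → candidate.
Q [29, 273] → before → excluded.
U [245, 277] → before → excluded.
W [56, 164] → before → excluded.
Z [571, 664] → overlapped-by → candidate.
Among candidates, earliest end is 617 → J.

J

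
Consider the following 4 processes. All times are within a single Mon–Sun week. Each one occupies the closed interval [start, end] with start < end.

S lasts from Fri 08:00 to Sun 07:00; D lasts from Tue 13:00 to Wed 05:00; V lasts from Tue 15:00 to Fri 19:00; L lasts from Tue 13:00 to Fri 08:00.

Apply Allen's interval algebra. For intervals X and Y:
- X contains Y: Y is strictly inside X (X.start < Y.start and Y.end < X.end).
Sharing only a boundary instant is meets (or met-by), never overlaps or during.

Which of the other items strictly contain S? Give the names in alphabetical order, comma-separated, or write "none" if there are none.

none

Target S = [Fri 08:00, Sun 07:00].
D [Tue 13:00, Wed 05:00] → before → no.
L [Tue 13:00, Fri 08:00] → meets → no.
V [Tue 15:00, Fri 19:00] → overlaps → no.
Result: none.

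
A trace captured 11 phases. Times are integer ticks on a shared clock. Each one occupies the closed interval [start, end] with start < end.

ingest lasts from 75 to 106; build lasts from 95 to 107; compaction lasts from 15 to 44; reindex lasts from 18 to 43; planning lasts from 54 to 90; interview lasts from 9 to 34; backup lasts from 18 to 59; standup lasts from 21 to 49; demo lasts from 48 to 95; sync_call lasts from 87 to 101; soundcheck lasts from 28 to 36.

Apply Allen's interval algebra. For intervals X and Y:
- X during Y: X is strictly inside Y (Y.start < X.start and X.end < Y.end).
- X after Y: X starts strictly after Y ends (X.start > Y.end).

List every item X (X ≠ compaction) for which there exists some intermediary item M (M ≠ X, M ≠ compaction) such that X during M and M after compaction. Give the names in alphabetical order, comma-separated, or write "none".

planning, sync_call

Target compaction = [15, 44].
Intermediaries M with M after compaction: build, demo, ingest, planning, sync_call.
Via build — items with X during build: none.
Via demo — items with X during demo: planning.
Via ingest — items with X during ingest: sync_call.
Via planning — items with X during planning: none.
Via sync_call — items with X during sync_call: none.
Union: planning, sync_call.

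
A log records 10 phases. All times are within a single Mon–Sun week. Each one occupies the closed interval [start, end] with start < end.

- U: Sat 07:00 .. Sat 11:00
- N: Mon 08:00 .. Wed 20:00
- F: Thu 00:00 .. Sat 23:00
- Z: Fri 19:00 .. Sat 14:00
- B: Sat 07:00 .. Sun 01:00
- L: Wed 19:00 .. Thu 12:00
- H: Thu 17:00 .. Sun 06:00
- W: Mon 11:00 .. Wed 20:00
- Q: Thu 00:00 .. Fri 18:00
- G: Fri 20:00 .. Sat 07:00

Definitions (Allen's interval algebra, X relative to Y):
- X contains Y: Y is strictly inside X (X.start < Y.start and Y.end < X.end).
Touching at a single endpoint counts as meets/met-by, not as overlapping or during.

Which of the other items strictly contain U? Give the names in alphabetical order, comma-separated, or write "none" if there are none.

Target U = [Sat 07:00, Sat 11:00].
B [Sat 07:00, Sun 01:00] → started-by → no.
F [Thu 00:00, Sat 23:00] → contains → yes.
G [Fri 20:00, Sat 07:00] → meets → no.
H [Thu 17:00, Sun 06:00] → contains → yes.
L [Wed 19:00, Thu 12:00] → before → no.
N [Mon 08:00, Wed 20:00] → before → no.
Q [Thu 00:00, Fri 18:00] → before → no.
W [Mon 11:00, Wed 20:00] → before → no.
Z [Fri 19:00, Sat 14:00] → contains → yes.
Result: F, H, Z.

F, H, Z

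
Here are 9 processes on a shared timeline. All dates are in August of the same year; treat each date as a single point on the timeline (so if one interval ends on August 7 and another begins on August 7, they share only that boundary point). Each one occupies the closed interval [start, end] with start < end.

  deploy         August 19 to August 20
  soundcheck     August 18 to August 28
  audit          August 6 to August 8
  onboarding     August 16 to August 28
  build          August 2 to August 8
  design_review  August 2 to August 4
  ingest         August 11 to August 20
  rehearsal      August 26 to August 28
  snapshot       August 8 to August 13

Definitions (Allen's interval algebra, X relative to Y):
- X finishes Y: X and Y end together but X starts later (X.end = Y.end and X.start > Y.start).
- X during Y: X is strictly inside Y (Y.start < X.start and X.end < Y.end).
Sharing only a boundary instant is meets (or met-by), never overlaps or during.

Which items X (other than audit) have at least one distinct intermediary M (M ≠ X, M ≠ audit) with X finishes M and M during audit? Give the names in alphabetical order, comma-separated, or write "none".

Target audit = [August 6, August 8].
Intermediaries M with M during audit: none.
Union: none.

none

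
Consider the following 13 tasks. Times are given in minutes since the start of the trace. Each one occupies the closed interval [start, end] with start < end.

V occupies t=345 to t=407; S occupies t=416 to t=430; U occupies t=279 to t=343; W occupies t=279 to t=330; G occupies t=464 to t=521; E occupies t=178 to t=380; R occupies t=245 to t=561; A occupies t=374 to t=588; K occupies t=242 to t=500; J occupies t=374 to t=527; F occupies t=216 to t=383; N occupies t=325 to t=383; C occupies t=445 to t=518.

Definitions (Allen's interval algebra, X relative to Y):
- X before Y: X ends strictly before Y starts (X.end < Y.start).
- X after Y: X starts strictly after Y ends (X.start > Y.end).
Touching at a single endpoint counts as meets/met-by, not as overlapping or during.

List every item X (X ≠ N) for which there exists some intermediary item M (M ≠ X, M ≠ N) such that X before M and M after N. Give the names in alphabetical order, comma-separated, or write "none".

Target N = [t=325, t=383].
Intermediaries M with M after N: C, G, S.
Via C — items with X before C: E, F, S, U, V, W.
Via G — items with X before G: E, F, S, U, V, W.
Via S — items with X before S: E, F, U, V, W.
Union: E, F, S, U, V, W.

E, F, S, U, V, W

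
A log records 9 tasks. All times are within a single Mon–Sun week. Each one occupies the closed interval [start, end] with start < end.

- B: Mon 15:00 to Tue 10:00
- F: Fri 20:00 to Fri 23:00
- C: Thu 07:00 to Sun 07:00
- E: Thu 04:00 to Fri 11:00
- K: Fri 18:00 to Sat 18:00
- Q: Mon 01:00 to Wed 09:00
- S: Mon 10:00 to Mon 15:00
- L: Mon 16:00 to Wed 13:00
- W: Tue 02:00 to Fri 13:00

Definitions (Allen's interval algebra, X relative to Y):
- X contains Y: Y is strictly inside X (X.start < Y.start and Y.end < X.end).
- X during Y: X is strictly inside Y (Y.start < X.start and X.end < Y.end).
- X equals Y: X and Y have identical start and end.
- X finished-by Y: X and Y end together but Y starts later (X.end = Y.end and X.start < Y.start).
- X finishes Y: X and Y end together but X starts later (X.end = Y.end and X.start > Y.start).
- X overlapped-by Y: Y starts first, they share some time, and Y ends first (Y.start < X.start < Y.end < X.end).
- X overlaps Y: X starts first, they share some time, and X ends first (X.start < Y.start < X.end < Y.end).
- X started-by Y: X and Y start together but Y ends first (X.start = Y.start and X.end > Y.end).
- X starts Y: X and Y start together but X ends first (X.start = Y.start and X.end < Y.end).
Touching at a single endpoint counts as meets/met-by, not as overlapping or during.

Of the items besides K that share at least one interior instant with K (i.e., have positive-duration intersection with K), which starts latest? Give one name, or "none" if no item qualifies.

Target K = [Fri 18:00, Sat 18:00].
B [Mon 15:00, Tue 10:00] → before → excluded.
C [Thu 07:00, Sun 07:00] → contains → candidate.
E [Thu 04:00, Fri 11:00] → before → excluded.
F [Fri 20:00, Fri 23:00] → during → candidate.
L [Mon 16:00, Wed 13:00] → before → excluded.
Q [Mon 01:00, Wed 09:00] → before → excluded.
S [Mon 10:00, Mon 15:00] → before → excluded.
W [Tue 02:00, Fri 13:00] → before → excluded.
Among candidates, latest start is Fri 20:00 → F.

F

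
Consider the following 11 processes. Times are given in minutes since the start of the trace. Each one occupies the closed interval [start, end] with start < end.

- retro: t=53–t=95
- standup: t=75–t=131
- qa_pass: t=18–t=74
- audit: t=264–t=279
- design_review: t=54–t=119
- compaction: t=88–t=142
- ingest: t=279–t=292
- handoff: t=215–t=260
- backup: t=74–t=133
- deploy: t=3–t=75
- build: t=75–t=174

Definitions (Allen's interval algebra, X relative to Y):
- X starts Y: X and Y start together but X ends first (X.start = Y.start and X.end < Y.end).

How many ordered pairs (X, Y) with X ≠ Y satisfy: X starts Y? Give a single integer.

1

Checking all 110 ordered pairs for relation 'starts'; matching pairs in alphabetical order:
(standup, build): standup starts build ✓
Count: 1.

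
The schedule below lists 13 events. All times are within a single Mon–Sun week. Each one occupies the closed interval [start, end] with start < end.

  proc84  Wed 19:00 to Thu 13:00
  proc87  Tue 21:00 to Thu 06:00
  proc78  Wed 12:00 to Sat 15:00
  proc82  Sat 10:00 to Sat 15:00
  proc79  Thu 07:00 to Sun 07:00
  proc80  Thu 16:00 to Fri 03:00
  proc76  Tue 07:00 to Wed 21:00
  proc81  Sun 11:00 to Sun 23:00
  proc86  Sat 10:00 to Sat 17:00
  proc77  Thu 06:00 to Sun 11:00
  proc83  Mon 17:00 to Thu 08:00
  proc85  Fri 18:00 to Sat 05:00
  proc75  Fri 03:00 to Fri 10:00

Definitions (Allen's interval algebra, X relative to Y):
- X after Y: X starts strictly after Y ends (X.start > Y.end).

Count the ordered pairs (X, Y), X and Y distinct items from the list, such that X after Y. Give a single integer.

Checking all 156 ordered pairs for relation 'after'; matching pairs in alphabetical order:
(proc75, proc76): proc75 after proc76 ✓
(proc75, proc83): proc75 after proc83 ✓
(proc75, proc84): proc75 after proc84 ✓
(proc75, proc87): proc75 after proc87 ✓
(proc77, proc76): proc77 after proc76 ✓
(proc79, proc76): proc79 after proc76 ✓
(proc79, proc87): proc79 after proc87 ✓
(proc80, proc76): proc80 after proc76 ✓
(proc80, proc83): proc80 after proc83 ✓
(proc80, proc84): proc80 after proc84 ✓
(proc80, proc87): proc80 after proc87 ✓
(proc81, proc75): proc81 after proc75 ✓
(proc81, proc76): proc81 after proc76 ✓
(proc81, proc78): proc81 after proc78 ✓
(proc81, proc79): proc81 after proc79 ✓
(proc81, proc80): proc81 after proc80 ✓
(proc81, proc82): proc81 after proc82 ✓
(proc81, proc83): proc81 after proc83 ✓
(proc81, proc84): proc81 after proc84 ✓
(proc81, proc85): proc81 after proc85 ✓
(proc81, proc86): proc81 after proc86 ✓
(proc81, proc87): proc81 after proc87 ✓
(proc82, proc75): proc82 after proc75 ✓
(proc82, proc76): proc82 after proc76 ✓
... plus 18 further pairs not listed.
Count: 42.

42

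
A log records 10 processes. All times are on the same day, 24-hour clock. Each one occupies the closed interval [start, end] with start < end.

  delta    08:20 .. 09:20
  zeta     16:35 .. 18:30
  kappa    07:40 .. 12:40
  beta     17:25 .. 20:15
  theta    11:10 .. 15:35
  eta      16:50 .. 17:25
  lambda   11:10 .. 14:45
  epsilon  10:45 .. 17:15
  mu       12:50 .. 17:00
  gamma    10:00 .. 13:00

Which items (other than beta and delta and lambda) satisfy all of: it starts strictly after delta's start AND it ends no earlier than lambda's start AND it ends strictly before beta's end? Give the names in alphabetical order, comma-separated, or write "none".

epsilon, eta, gamma, mu, theta, zeta

Conditions: its start is strictly after delta's start (X.start > 08:20) AND its end is no earlier than lambda's start (X.end >= 11:10) AND its end is strictly before beta's end (X.end < 20:15).
epsilon: start 10:45 > 08:20? ✓; end 17:15 >= 11:10? ✓; end 17:15 < 20:15? ✓ → yes.
eta: start 16:50 > 08:20? ✓; end 17:25 >= 11:10? ✓; end 17:25 < 20:15? ✓ → yes.
gamma: start 10:00 > 08:20? ✓; end 13:00 >= 11:10? ✓; end 13:00 < 20:15? ✓ → yes.
kappa: start 07:40 > 08:20? ✗; end 12:40 >= 11:10? ✓; end 12:40 < 20:15? ✓ → no.
mu: start 12:50 > 08:20? ✓; end 17:00 >= 11:10? ✓; end 17:00 < 20:15? ✓ → yes.
theta: start 11:10 > 08:20? ✓; end 15:35 >= 11:10? ✓; end 15:35 < 20:15? ✓ → yes.
zeta: start 16:35 > 08:20? ✓; end 18:30 >= 11:10? ✓; end 18:30 < 20:15? ✓ → yes.
Result: epsilon, eta, gamma, mu, theta, zeta.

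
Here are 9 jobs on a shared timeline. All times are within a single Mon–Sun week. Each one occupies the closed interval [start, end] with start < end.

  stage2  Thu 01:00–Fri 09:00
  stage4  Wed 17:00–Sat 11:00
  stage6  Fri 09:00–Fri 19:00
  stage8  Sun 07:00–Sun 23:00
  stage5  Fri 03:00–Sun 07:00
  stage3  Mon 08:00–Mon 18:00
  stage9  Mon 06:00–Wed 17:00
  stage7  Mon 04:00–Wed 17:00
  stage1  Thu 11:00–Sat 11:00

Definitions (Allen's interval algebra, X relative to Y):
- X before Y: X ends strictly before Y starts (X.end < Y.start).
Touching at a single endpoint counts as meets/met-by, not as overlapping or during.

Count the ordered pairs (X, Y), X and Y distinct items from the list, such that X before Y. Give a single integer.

20

Checking all 72 ordered pairs for relation 'before'; matching pairs in alphabetical order:
(stage1, stage8): stage1 before stage8 ✓
(stage2, stage8): stage2 before stage8 ✓
(stage3, stage1): stage3 before stage1 ✓
(stage3, stage2): stage3 before stage2 ✓
(stage3, stage4): stage3 before stage4 ✓
(stage3, stage5): stage3 before stage5 ✓
(stage3, stage6): stage3 before stage6 ✓
(stage3, stage8): stage3 before stage8 ✓
(stage4, stage8): stage4 before stage8 ✓
(stage6, stage8): stage6 before stage8 ✓
(stage7, stage1): stage7 before stage1 ✓
(stage7, stage2): stage7 before stage2 ✓
(stage7, stage5): stage7 before stage5 ✓
(stage7, stage6): stage7 before stage6 ✓
(stage7, stage8): stage7 before stage8 ✓
(stage9, stage1): stage9 before stage1 ✓
(stage9, stage2): stage9 before stage2 ✓
(stage9, stage5): stage9 before stage5 ✓
(stage9, stage6): stage9 before stage6 ✓
(stage9, stage8): stage9 before stage8 ✓
Count: 20.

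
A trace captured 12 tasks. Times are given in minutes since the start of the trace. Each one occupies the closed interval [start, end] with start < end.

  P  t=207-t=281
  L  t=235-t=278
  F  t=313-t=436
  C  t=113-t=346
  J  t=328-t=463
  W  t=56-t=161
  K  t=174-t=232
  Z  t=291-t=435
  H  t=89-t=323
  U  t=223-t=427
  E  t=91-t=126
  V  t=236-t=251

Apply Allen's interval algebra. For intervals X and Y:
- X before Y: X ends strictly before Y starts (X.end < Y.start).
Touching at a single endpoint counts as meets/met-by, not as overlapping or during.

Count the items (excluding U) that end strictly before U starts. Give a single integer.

2

Target U = [t=223, t=427].
C [t=113, t=346] → overlaps → no.
E [t=91, t=126] → before → counts.
F [t=313, t=436] → overlapped-by → no.
H [t=89, t=323] → overlaps → no.
J [t=328, t=463] → overlapped-by → no.
K [t=174, t=232] → overlaps → no.
L [t=235, t=278] → during → no.
P [t=207, t=281] → overlaps → no.
V [t=236, t=251] → during → no.
W [t=56, t=161] → before → counts.
Z [t=291, t=435] → overlapped-by → no.
Total: 2.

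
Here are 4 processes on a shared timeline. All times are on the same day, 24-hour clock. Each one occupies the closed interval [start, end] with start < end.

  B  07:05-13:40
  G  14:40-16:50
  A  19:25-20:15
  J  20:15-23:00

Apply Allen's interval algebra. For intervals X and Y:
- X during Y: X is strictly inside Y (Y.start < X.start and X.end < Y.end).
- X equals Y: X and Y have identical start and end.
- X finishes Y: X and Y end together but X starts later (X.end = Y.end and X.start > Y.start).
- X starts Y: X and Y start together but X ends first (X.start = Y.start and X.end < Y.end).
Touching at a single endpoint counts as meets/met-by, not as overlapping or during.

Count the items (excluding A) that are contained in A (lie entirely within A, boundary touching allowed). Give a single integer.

Target A = [19:25, 20:15].
B [07:05, 13:40] → before → no.
G [14:40, 16:50] → before → no.
J [20:15, 23:00] → met-by → no.
Total: 0.

0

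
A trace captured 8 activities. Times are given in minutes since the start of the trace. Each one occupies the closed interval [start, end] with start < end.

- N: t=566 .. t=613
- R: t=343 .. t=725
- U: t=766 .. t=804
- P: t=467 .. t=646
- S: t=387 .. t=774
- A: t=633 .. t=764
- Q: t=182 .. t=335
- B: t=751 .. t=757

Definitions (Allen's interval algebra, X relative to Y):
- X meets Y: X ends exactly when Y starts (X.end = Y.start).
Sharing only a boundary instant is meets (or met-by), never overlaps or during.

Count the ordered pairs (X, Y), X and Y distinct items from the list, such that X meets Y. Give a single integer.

Checking all 56 ordered pairs for relation 'meets'; matching pairs in alphabetical order:
No pair satisfies it.
Count: 0.

0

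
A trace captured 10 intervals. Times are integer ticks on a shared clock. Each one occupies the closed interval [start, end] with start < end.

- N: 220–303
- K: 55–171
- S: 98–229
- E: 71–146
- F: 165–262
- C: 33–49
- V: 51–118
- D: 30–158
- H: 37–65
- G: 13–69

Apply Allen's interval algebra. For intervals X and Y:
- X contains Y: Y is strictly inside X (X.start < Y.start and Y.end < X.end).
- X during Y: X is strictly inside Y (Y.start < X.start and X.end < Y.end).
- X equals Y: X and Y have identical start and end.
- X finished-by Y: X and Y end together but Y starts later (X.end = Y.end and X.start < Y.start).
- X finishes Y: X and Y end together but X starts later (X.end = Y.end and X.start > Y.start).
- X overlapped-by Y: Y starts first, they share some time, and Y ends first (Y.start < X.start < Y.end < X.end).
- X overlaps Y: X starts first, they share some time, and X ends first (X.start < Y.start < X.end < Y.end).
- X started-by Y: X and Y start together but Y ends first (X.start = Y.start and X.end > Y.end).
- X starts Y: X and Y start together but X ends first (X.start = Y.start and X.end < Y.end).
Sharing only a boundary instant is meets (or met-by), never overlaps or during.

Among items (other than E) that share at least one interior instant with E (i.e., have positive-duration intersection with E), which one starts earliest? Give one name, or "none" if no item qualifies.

D

Target E = [71, 146].
C [33, 49] → before → excluded.
D [30, 158] → contains → candidate.
F [165, 262] → after → excluded.
G [13, 69] → before → excluded.
H [37, 65] → before → excluded.
K [55, 171] → contains → candidate.
N [220, 303] → after → excluded.
S [98, 229] → overlapped-by → candidate.
V [51, 118] → overlaps → candidate.
Among candidates, earliest start is 30 → D.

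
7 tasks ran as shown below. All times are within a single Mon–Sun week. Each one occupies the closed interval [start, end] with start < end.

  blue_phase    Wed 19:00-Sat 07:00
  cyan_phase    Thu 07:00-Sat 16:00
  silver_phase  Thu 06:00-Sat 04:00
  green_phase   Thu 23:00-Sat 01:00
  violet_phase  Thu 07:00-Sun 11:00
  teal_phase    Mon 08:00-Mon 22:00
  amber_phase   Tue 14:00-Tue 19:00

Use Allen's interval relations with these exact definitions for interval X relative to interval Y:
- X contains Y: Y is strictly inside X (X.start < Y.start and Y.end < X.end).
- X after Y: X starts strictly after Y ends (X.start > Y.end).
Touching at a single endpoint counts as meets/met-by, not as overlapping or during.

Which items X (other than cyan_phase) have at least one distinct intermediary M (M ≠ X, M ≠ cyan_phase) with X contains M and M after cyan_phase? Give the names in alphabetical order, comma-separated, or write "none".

Target cyan_phase = [Thu 07:00, Sat 16:00].
Intermediaries M with M after cyan_phase: none.
Union: none.

none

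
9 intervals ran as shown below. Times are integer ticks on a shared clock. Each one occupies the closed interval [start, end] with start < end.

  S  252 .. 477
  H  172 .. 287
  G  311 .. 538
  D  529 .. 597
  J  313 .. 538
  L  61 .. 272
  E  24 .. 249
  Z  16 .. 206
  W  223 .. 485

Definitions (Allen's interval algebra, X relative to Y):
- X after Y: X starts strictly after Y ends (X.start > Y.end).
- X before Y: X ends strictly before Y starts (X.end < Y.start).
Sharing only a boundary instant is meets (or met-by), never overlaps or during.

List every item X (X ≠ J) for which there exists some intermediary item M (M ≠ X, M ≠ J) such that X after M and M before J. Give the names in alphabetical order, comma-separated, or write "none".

Target J = [313, 538].
Intermediaries M with M before J: E, H, L, Z.
Via E — items with X after E: D, G, S.
Via H — items with X after H: D, G.
Via L — items with X after L: D, G.
Via Z — items with X after Z: D, G, S, W.
Union: D, G, S, W.

D, G, S, W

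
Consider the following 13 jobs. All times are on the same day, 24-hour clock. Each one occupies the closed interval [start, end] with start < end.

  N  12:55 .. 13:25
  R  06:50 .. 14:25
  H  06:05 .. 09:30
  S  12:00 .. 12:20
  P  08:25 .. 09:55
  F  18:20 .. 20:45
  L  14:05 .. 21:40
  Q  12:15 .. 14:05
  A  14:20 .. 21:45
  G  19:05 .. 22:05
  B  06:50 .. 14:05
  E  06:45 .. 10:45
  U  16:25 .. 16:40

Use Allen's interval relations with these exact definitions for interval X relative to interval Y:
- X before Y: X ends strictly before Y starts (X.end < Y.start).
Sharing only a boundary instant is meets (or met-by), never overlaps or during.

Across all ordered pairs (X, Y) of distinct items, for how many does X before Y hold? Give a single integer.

Checking all 156 ordered pairs for relation 'before'; matching pairs in alphabetical order:
(B, A): B before A ✓
(B, F): B before F ✓
(B, G): B before G ✓
(B, U): B before U ✓
(E, A): E before A ✓
(E, F): E before F ✓
(E, G): E before G ✓
(E, L): E before L ✓
(E, N): E before N ✓
(E, Q): E before Q ✓
(E, S): E before S ✓
(E, U): E before U ✓
(H, A): H before A ✓
(H, F): H before F ✓
(H, G): H before G ✓
(H, L): H before L ✓
(H, N): H before N ✓
(H, Q): H before Q ✓
(H, S): H before S ✓
(H, U): H before U ✓
(N, A): N before A ✓
(N, F): N before F ✓
(N, G): N before G ✓
(N, L): N before L ✓
... plus 24 further pairs not listed.
Count: 48.

48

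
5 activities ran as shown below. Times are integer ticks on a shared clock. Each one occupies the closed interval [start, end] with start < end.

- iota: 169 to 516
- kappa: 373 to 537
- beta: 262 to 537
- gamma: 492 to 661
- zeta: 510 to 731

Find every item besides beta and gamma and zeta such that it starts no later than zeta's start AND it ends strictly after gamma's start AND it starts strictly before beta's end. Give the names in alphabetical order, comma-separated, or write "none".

iota, kappa

Conditions: its start is no later than zeta's start (X.start <= 510) AND its end is strictly after gamma's start (X.end > 492) AND its start is strictly before beta's end (X.start < 537).
iota: start 169 <= 510? ✓; end 516 > 492? ✓; start 169 < 537? ✓ → yes.
kappa: start 373 <= 510? ✓; end 537 > 492? ✓; start 373 < 537? ✓ → yes.
Result: iota, kappa.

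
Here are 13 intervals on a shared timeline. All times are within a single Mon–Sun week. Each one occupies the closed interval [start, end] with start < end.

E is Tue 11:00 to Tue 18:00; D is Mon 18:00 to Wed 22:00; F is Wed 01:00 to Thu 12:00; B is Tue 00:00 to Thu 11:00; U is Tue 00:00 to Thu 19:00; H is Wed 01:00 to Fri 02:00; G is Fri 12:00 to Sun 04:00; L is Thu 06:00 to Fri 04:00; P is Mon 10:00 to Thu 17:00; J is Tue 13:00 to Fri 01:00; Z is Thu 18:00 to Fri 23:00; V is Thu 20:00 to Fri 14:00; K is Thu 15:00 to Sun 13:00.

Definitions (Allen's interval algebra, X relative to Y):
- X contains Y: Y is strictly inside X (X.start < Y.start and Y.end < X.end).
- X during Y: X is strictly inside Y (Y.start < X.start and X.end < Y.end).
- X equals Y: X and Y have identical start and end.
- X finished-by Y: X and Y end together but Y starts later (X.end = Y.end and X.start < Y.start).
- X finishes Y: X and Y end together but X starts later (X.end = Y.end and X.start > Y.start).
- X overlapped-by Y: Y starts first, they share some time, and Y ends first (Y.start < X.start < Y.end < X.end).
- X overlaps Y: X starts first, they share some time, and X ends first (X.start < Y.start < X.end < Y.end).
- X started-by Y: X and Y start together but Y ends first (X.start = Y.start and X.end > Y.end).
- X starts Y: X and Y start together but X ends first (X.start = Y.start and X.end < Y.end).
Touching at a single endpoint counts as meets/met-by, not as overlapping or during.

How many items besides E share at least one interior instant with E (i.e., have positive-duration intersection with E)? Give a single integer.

Target E = [Tue 11:00, Tue 18:00].
B [Tue 00:00, Thu 11:00] → contains → counts.
D [Mon 18:00, Wed 22:00] → contains → counts.
F [Wed 01:00, Thu 12:00] → after → no.
G [Fri 12:00, Sun 04:00] → after → no.
H [Wed 01:00, Fri 02:00] → after → no.
J [Tue 13:00, Fri 01:00] → overlapped-by → counts.
K [Thu 15:00, Sun 13:00] → after → no.
L [Thu 06:00, Fri 04:00] → after → no.
P [Mon 10:00, Thu 17:00] → contains → counts.
U [Tue 00:00, Thu 19:00] → contains → counts.
V [Thu 20:00, Fri 14:00] → after → no.
Z [Thu 18:00, Fri 23:00] → after → no.
Total: 5.

5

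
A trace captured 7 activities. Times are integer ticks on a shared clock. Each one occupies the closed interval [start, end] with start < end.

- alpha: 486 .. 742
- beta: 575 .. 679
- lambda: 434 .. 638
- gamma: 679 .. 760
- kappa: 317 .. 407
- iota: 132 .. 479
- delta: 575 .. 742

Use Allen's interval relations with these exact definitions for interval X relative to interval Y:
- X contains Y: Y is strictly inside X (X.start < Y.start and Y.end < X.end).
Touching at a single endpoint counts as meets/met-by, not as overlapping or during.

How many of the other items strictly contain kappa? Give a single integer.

Target kappa = [317, 407].
alpha [486, 742] → after → no.
beta [575, 679] → after → no.
delta [575, 742] → after → no.
gamma [679, 760] → after → no.
iota [132, 479] → contains → counts.
lambda [434, 638] → after → no.
Total: 1.

1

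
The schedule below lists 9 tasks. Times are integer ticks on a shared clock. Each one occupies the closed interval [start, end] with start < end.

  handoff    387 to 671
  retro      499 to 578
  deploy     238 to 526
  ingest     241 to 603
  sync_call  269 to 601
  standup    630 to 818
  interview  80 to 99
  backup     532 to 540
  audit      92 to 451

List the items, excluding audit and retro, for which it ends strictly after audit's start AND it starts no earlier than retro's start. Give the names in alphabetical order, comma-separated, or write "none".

Conditions: its end is strictly after audit's start (X.end > 92) AND its start is no earlier than retro's start (X.start >= 499).
backup: end 540 > 92? ✓; start 532 >= 499? ✓ → yes.
deploy: end 526 > 92? ✓; start 238 >= 499? ✗ → no.
handoff: end 671 > 92? ✓; start 387 >= 499? ✗ → no.
ingest: end 603 > 92? ✓; start 241 >= 499? ✗ → no.
interview: end 99 > 92? ✓; start 80 >= 499? ✗ → no.
standup: end 818 > 92? ✓; start 630 >= 499? ✓ → yes.
sync_call: end 601 > 92? ✓; start 269 >= 499? ✗ → no.
Result: backup, standup.

backup, standup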